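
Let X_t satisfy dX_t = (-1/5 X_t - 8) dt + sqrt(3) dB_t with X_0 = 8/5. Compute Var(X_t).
Var(X_t) = 15/2 - 15*exp(-2*t/5)/2

The variance V(t) = Var(X_t) satisfies V'(t) = 2 a V(t) + c^2 with V(0) = 0 (drift coefficient is linear in X, diffusion is constant). With a = -1/5, c = sqrt(3), the solution is
  V(t) = (c^2 / (2 a)) * (exp(2 a t) - 1)
       = (sqrt(3)^2 / (2*(-1/5))) * (exp((-2/5) t) - 1)
       = 15/2 - 15*exp(-2*t/5)/2.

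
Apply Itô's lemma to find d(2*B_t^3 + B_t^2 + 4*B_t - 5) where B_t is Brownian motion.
d(2*B_t^3 + B_t^2 + 4*B_t - 5) = (6*B_t + 1) dt + (6*B_t^2 + 2*B_t + 4) dB_t

Itô's formula for f(B_t) gives d f(B_t) = f'(B_t) dB_t + (1/2) f''(B_t) dt. Compute derivatives of f(x) = 2*x^3 + x^2 + 4*x - 5:
  f'(x)  = 6*x^2 + 2*x + 4
  f''(x) = 12*x + 2
Substitute x = B_t and multiply the f'' term by 1/2:
  drift     = (1/2) * (12*x + 2) evaluated at B_t = 6*B_t + 1
  diffusion = (6*x^2 + 2*x + 4) evaluated at B_t = 6*B_t^2 + 2*B_t + 4
Therefore d(2*B_t^3 + B_t^2 + 4*B_t - 5) = (6*B_t + 1) dt + (6*B_t^2 + 2*B_t + 4) dB_t.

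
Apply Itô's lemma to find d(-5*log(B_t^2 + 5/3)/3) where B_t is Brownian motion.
d(-5*log(B_t^2 + 5/3)/3) = (5*(3*B_t^2 - 5)/(3*B_t^2 + 5)^2) dt + (-10*B_t/(3*B_t^2 + 5)) dB_t

Itô's formula for f(B_t) gives d f(B_t) = f'(B_t) dB_t + (1/2) f''(B_t) dt. Compute derivatives of f(x) = -5*log(x^2 + 5/3)/3:
  f'(x)  = -10*x/(3*x^2 + 5)
  f''(x) = 10*(3*x^2 - 5)/(3*x^2 + 5)^2
Substitute x = B_t and multiply the f'' term by 1/2:
  drift     = (1/2) * (10*(3*x^2 - 5)/(3*x^2 + 5)^2) evaluated at B_t = 5*(3*B_t^2 - 5)/(3*B_t^2 + 5)^2
  diffusion = (-10*x/(3*x^2 + 5)) evaluated at B_t = -10*B_t/(3*B_t^2 + 5)
Therefore d(-5*log(B_t^2 + 5/3)/3) = (5*(3*B_t^2 - 5)/(3*B_t^2 + 5)^2) dt + (-10*B_t/(3*B_t^2 + 5)) dB_t.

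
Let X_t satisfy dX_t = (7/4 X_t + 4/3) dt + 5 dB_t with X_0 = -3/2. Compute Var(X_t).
Var(X_t) = 50*exp(7*t/2)/7 - 50/7

The variance V(t) = Var(X_t) satisfies V'(t) = 2 a V(t) + c^2 with V(0) = 0 (drift coefficient is linear in X, diffusion is constant). With a = 7/4, c = 5, the solution is
  V(t) = (c^2 / (2 a)) * (exp(2 a t) - 1)
       = (5^2 / (2*(7/4))) * (exp((7/2) t) - 1)
       = 50*exp(7*t/2)/7 - 50/7.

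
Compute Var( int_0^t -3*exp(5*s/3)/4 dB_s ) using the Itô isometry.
Var = 27*exp(10*t/3)/160 - 27/160

The Itô integral of a deterministic integrand f(s) has mean 0 because each increment f(s) * (B_{s+ds} - B_s) has mean 0. By the Itô isometry:
  Var( int_0^t f(s) dB_s ) = E[ (int_0^t f(s) dB_s)^2 ] = int_0^t f(s)^2 ds.
Here f(s) = -3*exp(5*s/3)/4, so f(s)^2 = 9*exp(10*s/3)/16. Integrate:
  int_0^t (9*exp(10*s/3)/16) ds = 27*exp(10*t/3)/160 - 27/160.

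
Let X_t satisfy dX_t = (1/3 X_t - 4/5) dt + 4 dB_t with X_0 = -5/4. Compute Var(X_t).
Var(X_t) = 24*exp(2*t/3) - 24

The variance V(t) = Var(X_t) satisfies V'(t) = 2 a V(t) + c^2 with V(0) = 0 (drift coefficient is linear in X, diffusion is constant). With a = 1/3, c = 4, the solution is
  V(t) = (c^2 / (2 a)) * (exp(2 a t) - 1)
       = (4^2 / (2*(1/3))) * (exp((2/3) t) - 1)
       = 24*exp(2*t/3) - 24.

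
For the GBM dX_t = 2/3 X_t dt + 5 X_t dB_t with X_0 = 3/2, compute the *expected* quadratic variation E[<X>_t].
E[<X>_t] = 675*exp(79*t/3)/316 - 675/316

<X>_t = int_0^t (5 * X_s)^2 ds. Taking expectation inside the integral: E[<X>_t] = 5^2 * int_0^t E[X_s^2] ds. For GBM, E[X_s^2] = x_0^2 * exp((2 mu + sigma^2) s). Integrating:
  E[<X>_t] = 5^2 * (3/2)^2 * (exp((2*(2/3) + 5^2) t) - 1) / (2*(2/3) + 5^2)
           = 5^2 * (3/2)^2 * (exp((79/3) t) - 1) / (79/3) = 675*exp(79*t/3)/316 - 675/316.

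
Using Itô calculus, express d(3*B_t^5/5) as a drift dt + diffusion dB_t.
d(3*B_t^5/5) = (6*B_t^3) dt + (3*B_t^4) dB_t

Itô's formula for f(B_t) gives d f(B_t) = f'(B_t) dB_t + (1/2) f''(B_t) dt. Compute derivatives of f(x) = 3*x^5/5:
  f'(x)  = 3*x^4
  f''(x) = 12*x^3
Substitute x = B_t and multiply the f'' term by 1/2:
  drift     = (1/2) * (12*x^3) evaluated at B_t = 6*B_t^3
  diffusion = (3*x^4) evaluated at B_t = 3*B_t^4
Therefore d(3*B_t^5/5) = (6*B_t^3) dt + (3*B_t^4) dB_t.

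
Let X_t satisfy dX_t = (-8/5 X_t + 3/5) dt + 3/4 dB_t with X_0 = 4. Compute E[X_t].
E[X_t] = 3/8 + 29*exp(-8*t/5)/8

Taking expectations and using E[dB_t] = 0, the mean m(t) = E[X_t] satisfies the ODE m'(t) = a m(t) + b with m(0) = x_0. With a = -8/5, b = 3/5, x_0 = 4, the solution is
  m(t) = x_0 * exp(a t) + (b/a) * (exp(a t) - 1)
       = 4 * exp((-8/5) t) + ((3/5)/(-8/5)) * (exp((-8/5) t) - 1)
       = 3/8 + 29*exp(-8*t/5)/8.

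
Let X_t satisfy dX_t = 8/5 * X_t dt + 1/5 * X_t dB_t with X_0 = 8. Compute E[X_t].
E[X_t] = 8*exp(8*t/5)

For GBM dX = mu X dt + sigma X dB with X_0 = x_0, apply Itô to Y = log X: dY = (mu - sigma^2/2) dt + sigma dB, so Y_t = log(x_0) + (mu - sigma^2/2) t + sigma B_t and hence X_t = x_0 * exp((mu - sigma^2/2) t + sigma B_t).
With mu = 8/5, sigma = 1/5, x_0 = 8, this gives:
  X_t = 8 * exp((79/50) * t + (1/5) * B_t).
Since sigma*B_t ~ Normal(0, sigma^2 t), E[exp(sigma*B_t)] = exp(sigma^2 t / 2); so E[X_t] = x_0 * exp((mu - sigma^2/2) t) * exp(sigma^2 t / 2) = x_0 * exp(mu t) = 8*exp(8*t/5).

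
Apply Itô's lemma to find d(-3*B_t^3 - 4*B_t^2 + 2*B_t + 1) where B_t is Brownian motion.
d(-3*B_t^3 - 4*B_t^2 + 2*B_t + 1) = (-9*B_t - 4) dt + (-9*B_t^2 - 8*B_t + 2) dB_t

Itô's formula for f(B_t) gives d f(B_t) = f'(B_t) dB_t + (1/2) f''(B_t) dt. Compute derivatives of f(x) = -3*x^3 - 4*x^2 + 2*x + 1:
  f'(x)  = -9*x^2 - 8*x + 2
  f''(x) = -18*x - 8
Substitute x = B_t and multiply the f'' term by 1/2:
  drift     = (1/2) * (-18*x - 8) evaluated at B_t = -9*B_t - 4
  diffusion = (-9*x^2 - 8*x + 2) evaluated at B_t = -9*B_t^2 - 8*B_t + 2
Therefore d(-3*B_t^3 - 4*B_t^2 + 2*B_t + 1) = (-9*B_t - 4) dt + (-9*B_t^2 - 8*B_t + 2) dB_t.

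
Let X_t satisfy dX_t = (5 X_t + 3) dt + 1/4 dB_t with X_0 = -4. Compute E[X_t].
E[X_t] = -17*exp(5*t)/5 - 3/5

Taking expectations and using E[dB_t] = 0, the mean m(t) = E[X_t] satisfies the ODE m'(t) = a m(t) + b with m(0) = x_0. With a = 5, b = 3, x_0 = -4, the solution is
  m(t) = x_0 * exp(a t) + (b/a) * (exp(a t) - 1)
       = (-4) * exp(5 t) + (3/5) * (exp(5 t) - 1)
       = -17*exp(5*t)/5 - 3/5.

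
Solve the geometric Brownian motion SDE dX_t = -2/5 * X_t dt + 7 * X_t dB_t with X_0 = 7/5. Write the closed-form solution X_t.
X_t = 7/5 * exp((-249/10) * t + (7) * B_t)

For GBM dX = mu X dt + sigma X dB with X_0 = x_0, apply Itô to Y = log X: dY = (mu - sigma^2/2) dt + sigma dB, so Y_t = log(x_0) + (mu - sigma^2/2) t + sigma B_t and hence X_t = x_0 * exp((mu - sigma^2/2) t + sigma B_t).
With mu = -2/5, sigma = 7, x_0 = 7/5, this gives:
  X_t = 7/5 * exp((-249/10) * t + (7) * B_t).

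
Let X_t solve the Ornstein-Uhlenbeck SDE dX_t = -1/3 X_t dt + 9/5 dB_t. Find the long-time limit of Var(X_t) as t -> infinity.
lim Var(X_t) = 243/50

The OU SDE dX = -theta X dt + sigma dB admits the integrating factor exp(theta t): d(exp(theta t) X_t) = sigma exp(theta t) dB_t. Integrating from 0 to t gives X_t = x_0 * exp(-theta t) + sigma * int_0^t exp(-theta (t-s)) dB_s for any initial x_0. The Itô integral has variance (by the Itô isometry) sigma^2 * int_0^t exp(-2 theta (t - s)) ds = sigma^2 * (1 - exp(-2 theta t)) / (2 theta), independent of x_0.
With theta = 1/3, sigma = 9/5:
  Var(X_t) = (9/5)^2 * (1 - exp(-2*1/3 t)) / (2 * 1/3) = 243/50 - 243*exp(-2*t/3)/50.
As t -> infinity, exp(-2*1/3 t) -> 0, so the stationary variance is sigma^2 / (2 theta) = 243/50.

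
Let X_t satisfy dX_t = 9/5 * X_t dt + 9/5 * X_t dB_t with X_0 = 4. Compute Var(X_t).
Var(X_t) = 16*(exp(81*t/25) - 1)*exp(18*t/5)

For GBM dX = mu X dt + sigma X dB with X_0 = x_0, apply Itô to Y = log X: dY = (mu - sigma^2/2) dt + sigma dB, so Y_t = log(x_0) + (mu - sigma^2/2) t + sigma B_t and hence X_t = x_0 * exp((mu - sigma^2/2) t + sigma B_t).
With mu = 9/5, sigma = 9/5, x_0 = 4, this gives:
  X_t = 4 * exp((9/50) * t + (9/5) * B_t).
Since sigma*B_t ~ Normal(0, sigma^2 t), E[exp(sigma*B_t)] = exp(sigma^2 t / 2); so E[X_t] = x_0 * exp((mu - sigma^2/2) t) * exp(sigma^2 t / 2) = x_0 * exp(mu t) = 4*exp(9*t/5).
Var(X_t) = E[X_t^2] - (E[X_t])^2 = x_0^2 * exp(2 mu t) * (exp(sigma^2 t) - 1) = 16*(exp(81*t/25) - 1)*exp(18*t/5).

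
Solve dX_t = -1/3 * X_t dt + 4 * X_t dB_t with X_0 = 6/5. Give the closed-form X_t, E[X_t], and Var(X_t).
X_t = 6/5 * exp((-25/3) t + (4) B_t); E[X_t] = 6*exp(-t/3)/5; Var(X_t) = (36*exp(16*t) - 36)*exp(-2*t/3)/25

For GBM dX = mu X dt + sigma X dB with X_0 = x_0, apply Itô to Y = log X: dY = (mu - sigma^2/2) dt + sigma dB, so Y_t = log(x_0) + (mu - sigma^2/2) t + sigma B_t and hence X_t = x_0 * exp((mu - sigma^2/2) t + sigma B_t).
With mu = -1/3, sigma = 4, x_0 = 6/5, this gives:
  X_t = 6/5 * exp((-25/3) * t + (4) * B_t).
Since sigma*B_t ~ Normal(0, sigma^2 t), E[exp(sigma*B_t)] = exp(sigma^2 t / 2); so E[X_t] = x_0 * exp((mu - sigma^2/2) t) * exp(sigma^2 t / 2) = x_0 * exp(mu t) = 6*exp(-t/3)/5.
Var(X_t) = E[X_t^2] - (E[X_t])^2 = x_0^2 * exp(2 mu t) * (exp(sigma^2 t) - 1) = (36*exp(16*t) - 36)*exp(-2*t/3)/25.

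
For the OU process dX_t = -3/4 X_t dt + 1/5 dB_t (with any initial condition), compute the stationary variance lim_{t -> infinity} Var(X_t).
lim Var(X_t) = 2/75

The OU SDE dX = -theta X dt + sigma dB admits the integrating factor exp(theta t): d(exp(theta t) X_t) = sigma exp(theta t) dB_t. Integrating from 0 to t gives X_t = x_0 * exp(-theta t) + sigma * int_0^t exp(-theta (t-s)) dB_s for any initial x_0. The Itô integral has variance (by the Itô isometry) sigma^2 * int_0^t exp(-2 theta (t - s)) ds = sigma^2 * (1 - exp(-2 theta t)) / (2 theta), independent of x_0.
With theta = 3/4, sigma = 1/5:
  Var(X_t) = (1/5)^2 * (1 - exp(-2*3/4 t)) / (2 * 3/4) = 2/75 - 2*exp(-3*t/2)/75.
As t -> infinity, exp(-2*3/4 t) -> 0, so the stationary variance is sigma^2 / (2 theta) = 2/75.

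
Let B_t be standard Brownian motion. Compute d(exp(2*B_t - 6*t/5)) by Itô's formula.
d(exp(2*B_t - 6*t/5)) = (4*exp(2*B_t - 6*t/5)/5) dt + (2*exp(2*B_t - 6*t/5)) dB_t

Itô's formula for f(t, x): d f(t, B_t) = (f_t + (1/2) f_xx) dt + f_x dB_t. Compute partials of f(t, x) = exp(-6*t/5 + 2*x):
  f_t(t,x)  = -6*exp(-6*t/5 + 2*x)/5
  f_x(t,x)  = 2*exp(-6*t/5 + 2*x)
  f_xx(t,x) = 4*exp(-6*t/5 + 2*x)
Assemble drift = f_t + (1/2) f_xx = 4*exp(-6*t/5 + 2*x)/5 and diffusion = f_x = 2*exp(-6*t/5 + 2*x). Substituting x = B_t:
  d(exp(2*B_t - 6*t/5)) = (4*exp(2*B_t - 6*t/5)/5) dt + (2*exp(2*B_t - 6*t/5)) dB_t.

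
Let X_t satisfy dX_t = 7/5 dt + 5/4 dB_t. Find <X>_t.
<X>_t = 25*t/16

For an Itô process dX_t = a(t) dt + b(t) dB_t, the quadratic variation is <X>_t = int_0^t b(s)^2 ds (the drift term does not contribute). Here b(s) = 5/4, so
  b(s)^2 = 25/16.
Integrating from 0 to t:
  <X>_t = int_0^t (25/16) ds = 25*t/16.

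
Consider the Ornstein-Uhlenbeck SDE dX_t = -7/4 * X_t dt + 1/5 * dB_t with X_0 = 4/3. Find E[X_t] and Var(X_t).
E[X_t] = 4*exp(-7*t/4)/3; Var(X_t) = 2/175 - 2*exp(-7*t/2)/175

The OU SDE dX = -theta X dt + sigma dB admits the integrating factor exp(theta t): d(exp(theta t) X_t) = sigma exp(theta t) dB_t. Integrating from 0 to t:
  X_t = x_0 * exp(-theta t) + sigma * int_0^t exp(-theta (t-s)) dB_s.
The Itô integral has mean 0 and (by the Itô isometry) variance sigma^2 * int_0^t exp(-2 theta (t - s)) ds = sigma^2 * (1 - exp(-2 theta t)) / (2 theta).
With theta = 7/4, sigma = 1/5, x_0 = 4/3:
  E[X_t] = 4/3 * exp(-7/4 t) = 4*exp(-7*t/4)/3
  Var(X_t) = (1/5)^2 * (1 - exp(-2*7/4 t)) / (2 * 7/4) = 2/175 - 2*exp(-7*t/2)/175.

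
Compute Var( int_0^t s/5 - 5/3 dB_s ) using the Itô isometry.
Var = t*(3*t^2 - 75*t + 625)/225

The Itô integral of a deterministic integrand f(s) has mean 0 because each increment f(s) * (B_{s+ds} - B_s) has mean 0. By the Itô isometry:
  Var( int_0^t f(s) dB_s ) = E[ (int_0^t f(s) dB_s)^2 ] = int_0^t f(s)^2 ds.
Here f(s) = s/5 - 5/3, so f(s)^2 = (3*s - 25)^2/225. Integrate:
  int_0^t ((3*s - 25)^2/225) ds = t*(3*t^2 - 75*t + 625)/225.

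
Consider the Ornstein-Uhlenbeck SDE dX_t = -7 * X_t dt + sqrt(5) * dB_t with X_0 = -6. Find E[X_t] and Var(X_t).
E[X_t] = -6*exp(-7*t); Var(X_t) = 5/14 - 5*exp(-14*t)/14

The OU SDE dX = -theta X dt + sigma dB admits the integrating factor exp(theta t): d(exp(theta t) X_t) = sigma exp(theta t) dB_t. Integrating from 0 to t:
  X_t = x_0 * exp(-theta t) + sigma * int_0^t exp(-theta (t-s)) dB_s.
The Itô integral has mean 0 and (by the Itô isometry) variance sigma^2 * int_0^t exp(-2 theta (t - s)) ds = sigma^2 * (1 - exp(-2 theta t)) / (2 theta).
With theta = 7, sigma = sqrt(5), x_0 = -6:
  E[X_t] = -6 * exp(-7 t) = -6*exp(-7*t)
  Var(X_t) = (sqrt(5))^2 * (1 - exp(-2*7 t)) / (2 * 7) = 5/14 - 5*exp(-14*t)/14.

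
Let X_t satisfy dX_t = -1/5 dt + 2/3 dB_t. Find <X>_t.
<X>_t = 4*t/9

For an Itô process dX_t = a(t) dt + b(t) dB_t, the quadratic variation is <X>_t = int_0^t b(s)^2 ds (the drift term does not contribute). Here b(s) = 2/3, so
  b(s)^2 = 4/9.
Integrating from 0 to t:
  <X>_t = int_0^t (4/9) ds = 4*t/9.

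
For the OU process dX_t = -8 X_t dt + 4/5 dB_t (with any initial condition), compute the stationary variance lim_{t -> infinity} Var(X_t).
lim Var(X_t) = 1/25

The OU SDE dX = -theta X dt + sigma dB admits the integrating factor exp(theta t): d(exp(theta t) X_t) = sigma exp(theta t) dB_t. Integrating from 0 to t gives X_t = x_0 * exp(-theta t) + sigma * int_0^t exp(-theta (t-s)) dB_s for any initial x_0. The Itô integral has variance (by the Itô isometry) sigma^2 * int_0^t exp(-2 theta (t - s)) ds = sigma^2 * (1 - exp(-2 theta t)) / (2 theta), independent of x_0.
With theta = 8, sigma = 4/5:
  Var(X_t) = (4/5)^2 * (1 - exp(-2*8 t)) / (2 * 8) = 1/25 - exp(-16*t)/25.
As t -> infinity, exp(-2*8 t) -> 0, so the stationary variance is sigma^2 / (2 theta) = 1/25.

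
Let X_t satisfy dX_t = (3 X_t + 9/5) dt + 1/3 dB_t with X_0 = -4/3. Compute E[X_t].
E[X_t] = -11*exp(3*t)/15 - 3/5

Taking expectations and using E[dB_t] = 0, the mean m(t) = E[X_t] satisfies the ODE m'(t) = a m(t) + b with m(0) = x_0. With a = 3, b = 9/5, x_0 = -4/3, the solution is
  m(t) = x_0 * exp(a t) + (b/a) * (exp(a t) - 1)
       = (-4/3) * exp(3 t) + ((9/5)/3) * (exp(3 t) - 1)
       = -11*exp(3*t)/15 - 3/5.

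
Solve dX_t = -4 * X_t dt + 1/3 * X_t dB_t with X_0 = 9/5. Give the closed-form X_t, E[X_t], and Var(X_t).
X_t = 9/5 * exp((-73/18) t + (1/3) B_t); E[X_t] = 9*exp(-4*t)/5; Var(X_t) = (81*exp(t/9) - 81)*exp(-8*t)/25

For GBM dX = mu X dt + sigma X dB with X_0 = x_0, apply Itô to Y = log X: dY = (mu - sigma^2/2) dt + sigma dB, so Y_t = log(x_0) + (mu - sigma^2/2) t + sigma B_t and hence X_t = x_0 * exp((mu - sigma^2/2) t + sigma B_t).
With mu = -4, sigma = 1/3, x_0 = 9/5, this gives:
  X_t = 9/5 * exp((-73/18) * t + (1/3) * B_t).
Since sigma*B_t ~ Normal(0, sigma^2 t), E[exp(sigma*B_t)] = exp(sigma^2 t / 2); so E[X_t] = x_0 * exp((mu - sigma^2/2) t) * exp(sigma^2 t / 2) = x_0 * exp(mu t) = 9*exp(-4*t)/5.
Var(X_t) = E[X_t^2] - (E[X_t])^2 = x_0^2 * exp(2 mu t) * (exp(sigma^2 t) - 1) = (81*exp(t/9) - 81)*exp(-8*t)/25.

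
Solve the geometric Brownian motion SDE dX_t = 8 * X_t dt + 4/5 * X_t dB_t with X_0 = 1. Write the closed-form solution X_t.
X_t = 1 * exp((192/25) * t + (4/5) * B_t)

For GBM dX = mu X dt + sigma X dB with X_0 = x_0, apply Itô to Y = log X: dY = (mu - sigma^2/2) dt + sigma dB, so Y_t = log(x_0) + (mu - sigma^2/2) t + sigma B_t and hence X_t = x_0 * exp((mu - sigma^2/2) t + sigma B_t).
With mu = 8, sigma = 4/5, x_0 = 1, this gives:
  X_t = 1 * exp((192/25) * t + (4/5) * B_t).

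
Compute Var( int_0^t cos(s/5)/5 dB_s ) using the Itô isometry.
Var = t/50 + sin(2*t/5)/20

The Itô integral of a deterministic integrand f(s) has mean 0 because each increment f(s) * (B_{s+ds} - B_s) has mean 0. By the Itô isometry:
  Var( int_0^t f(s) dB_s ) = E[ (int_0^t f(s) dB_s)^2 ] = int_0^t f(s)^2 ds.
Here f(s) = cos(s/5)/5, so f(s)^2 = cos(s/5)^2/25. Integrate:
  int_0^t (cos(s/5)^2/25) ds = t/50 + sin(2*t/5)/20.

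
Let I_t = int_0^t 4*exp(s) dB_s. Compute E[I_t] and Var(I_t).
E[I_t] = 0; Var(I_t) = 8*exp(2*t) - 8

The Itô integral of a deterministic integrand f(s) has mean 0 because each increment f(s) * (B_{s+ds} - B_s) has mean 0. By the Itô isometry:
  Var( int_0^t f(s) dB_s ) = E[ (int_0^t f(s) dB_s)^2 ] = int_0^t f(s)^2 ds.
Here f(s) = 4*exp(s), so f(s)^2 = 16*exp(2*s). Integrate:
  int_0^t (16*exp(2*s)) ds = 8*exp(2*t) - 8.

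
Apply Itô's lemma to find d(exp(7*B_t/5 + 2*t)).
d(exp(7*B_t/5 + 2*t)) = (149*exp(7*B_t/5 + 2*t)/50) dt + (7*exp(7*B_t/5 + 2*t)/5) dB_t

Itô's formula for f(t, x): d f(t, B_t) = (f_t + (1/2) f_xx) dt + f_x dB_t. Compute partials of f(t, x) = exp(2*t + 7*x/5):
  f_t(t,x)  = 2*exp(2*t + 7*x/5)
  f_x(t,x)  = 7*exp(2*t + 7*x/5)/5
  f_xx(t,x) = 49*exp(2*t + 7*x/5)/25
Assemble drift = f_t + (1/2) f_xx = 149*exp(2*t + 7*x/5)/50 and diffusion = f_x = 7*exp(2*t + 7*x/5)/5. Substituting x = B_t:
  d(exp(7*B_t/5 + 2*t)) = (149*exp(7*B_t/5 + 2*t)/50) dt + (7*exp(7*B_t/5 + 2*t)/5) dB_t.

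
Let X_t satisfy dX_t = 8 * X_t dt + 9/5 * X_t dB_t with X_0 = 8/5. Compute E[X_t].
E[X_t] = 8*exp(8*t)/5

For GBM dX = mu X dt + sigma X dB with X_0 = x_0, apply Itô to Y = log X: dY = (mu - sigma^2/2) dt + sigma dB, so Y_t = log(x_0) + (mu - sigma^2/2) t + sigma B_t and hence X_t = x_0 * exp((mu - sigma^2/2) t + sigma B_t).
With mu = 8, sigma = 9/5, x_0 = 8/5, this gives:
  X_t = 8/5 * exp((319/50) * t + (9/5) * B_t).
Since sigma*B_t ~ Normal(0, sigma^2 t), E[exp(sigma*B_t)] = exp(sigma^2 t / 2); so E[X_t] = x_0 * exp((mu - sigma^2/2) t) * exp(sigma^2 t / 2) = x_0 * exp(mu t) = 8*exp(8*t)/5.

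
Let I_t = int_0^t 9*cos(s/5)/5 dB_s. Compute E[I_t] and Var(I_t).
E[I_t] = 0; Var(I_t) = 81*t/50 + 81*sin(2*t/5)/20

The Itô integral of a deterministic integrand f(s) has mean 0 because each increment f(s) * (B_{s+ds} - B_s) has mean 0. By the Itô isometry:
  Var( int_0^t f(s) dB_s ) = E[ (int_0^t f(s) dB_s)^2 ] = int_0^t f(s)^2 ds.
Here f(s) = 9*cos(s/5)/5, so f(s)^2 = 81*cos(s/5)^2/25. Integrate:
  int_0^t (81*cos(s/5)^2/25) ds = 81*t/50 + 81*sin(2*t/5)/20.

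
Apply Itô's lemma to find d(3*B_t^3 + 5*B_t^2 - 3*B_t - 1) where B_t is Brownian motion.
d(3*B_t^3 + 5*B_t^2 - 3*B_t - 1) = (9*B_t + 5) dt + (9*B_t^2 + 10*B_t - 3) dB_t

Itô's formula for f(B_t) gives d f(B_t) = f'(B_t) dB_t + (1/2) f''(B_t) dt. Compute derivatives of f(x) = 3*x^3 + 5*x^2 - 3*x - 1:
  f'(x)  = 9*x^2 + 10*x - 3
  f''(x) = 18*x + 10
Substitute x = B_t and multiply the f'' term by 1/2:
  drift     = (1/2) * (18*x + 10) evaluated at B_t = 9*B_t + 5
  diffusion = (9*x^2 + 10*x - 3) evaluated at B_t = 9*B_t^2 + 10*B_t - 3
Therefore d(3*B_t^3 + 5*B_t^2 - 3*B_t - 1) = (9*B_t + 5) dt + (9*B_t^2 + 10*B_t - 3) dB_t.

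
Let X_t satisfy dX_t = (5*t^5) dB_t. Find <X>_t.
<X>_t = 25*t^11/11

For an Itô process dX_t = a(t) dt + b(t) dB_t, the quadratic variation is <X>_t = int_0^t b(s)^2 ds (the drift term does not contribute). Here b(s) = 5*s^5, so
  b(s)^2 = 25*s^10.
Integrating from 0 to t:
  <X>_t = int_0^t (25*s^10) ds = 25*t^11/11.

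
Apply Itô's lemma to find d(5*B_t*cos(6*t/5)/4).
d(5*B_t*cos(6*t/5)/4) = (-3*B_t*sin(6*t/5)/2) dt + (5*cos(6*t/5)/4) dB_t

Itô's formula for f(t, x): d f(t, B_t) = (f_t + (1/2) f_xx) dt + f_x dB_t. Compute partials of f(t, x) = 5*x*cos(6*t/5)/4:
  f_t(t,x)  = -3*x*sin(6*t/5)/2
  f_x(t,x)  = 5*cos(6*t/5)/4
  f_xx(t,x) = 0
Assemble drift = f_t + (1/2) f_xx = -3*x*sin(6*t/5)/2 and diffusion = f_x = 5*cos(6*t/5)/4. Substituting x = B_t:
  d(5*B_t*cos(6*t/5)/4) = (-3*B_t*sin(6*t/5)/2) dt + (5*cos(6*t/5)/4) dB_t.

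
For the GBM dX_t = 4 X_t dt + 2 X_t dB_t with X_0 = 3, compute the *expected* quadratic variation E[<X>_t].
E[<X>_t] = 3*exp(12*t) - 3

<X>_t = int_0^t (2 * X_s)^2 ds. Taking expectation inside the integral: E[<X>_t] = 2^2 * int_0^t E[X_s^2] ds. For GBM, E[X_s^2] = x_0^2 * exp((2 mu + sigma^2) s). Integrating:
  E[<X>_t] = 2^2 * 3^2 * (exp((2*4 + 2^2) t) - 1) / (2*4 + 2^2)
           = 2^2 * 3^2 * (exp(12 t) - 1) / 12 = 3*exp(12*t) - 3.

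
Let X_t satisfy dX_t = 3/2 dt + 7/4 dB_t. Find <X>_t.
<X>_t = 49*t/16

For an Itô process dX_t = a(t) dt + b(t) dB_t, the quadratic variation is <X>_t = int_0^t b(s)^2 ds (the drift term does not contribute). Here b(s) = 7/4, so
  b(s)^2 = 49/16.
Integrating from 0 to t:
  <X>_t = int_0^t (49/16) ds = 49*t/16.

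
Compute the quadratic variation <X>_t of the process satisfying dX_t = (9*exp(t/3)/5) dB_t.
<X>_t = 243*exp(2*t/3)/50 - 243/50

For an Itô process dX_t = a(t) dt + b(t) dB_t, the quadratic variation is <X>_t = int_0^t b(s)^2 ds (the drift term does not contribute). Here b(s) = 9*exp(s/3)/5, so
  b(s)^2 = 81*exp(2*s/3)/25.
Integrating from 0 to t:
  <X>_t = int_0^t (81*exp(2*s/3)/25) ds = 243*exp(2*t/3)/50 - 243/50.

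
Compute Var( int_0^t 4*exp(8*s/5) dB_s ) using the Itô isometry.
Var = 5*exp(16*t/5) - 5

The Itô integral of a deterministic integrand f(s) has mean 0 because each increment f(s) * (B_{s+ds} - B_s) has mean 0. By the Itô isometry:
  Var( int_0^t f(s) dB_s ) = E[ (int_0^t f(s) dB_s)^2 ] = int_0^t f(s)^2 ds.
Here f(s) = 4*exp(8*s/5), so f(s)^2 = 16*exp(16*s/5). Integrate:
  int_0^t (16*exp(16*s/5)) ds = 5*exp(16*t/5) - 5.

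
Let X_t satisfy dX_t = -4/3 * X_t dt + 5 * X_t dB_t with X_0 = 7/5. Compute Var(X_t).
Var(X_t) = (49*exp(25*t) - 49)*exp(-8*t/3)/25

For GBM dX = mu X dt + sigma X dB with X_0 = x_0, apply Itô to Y = log X: dY = (mu - sigma^2/2) dt + sigma dB, so Y_t = log(x_0) + (mu - sigma^2/2) t + sigma B_t and hence X_t = x_0 * exp((mu - sigma^2/2) t + sigma B_t).
With mu = -4/3, sigma = 5, x_0 = 7/5, this gives:
  X_t = 7/5 * exp((-83/6) * t + (5) * B_t).
Since sigma*B_t ~ Normal(0, sigma^2 t), E[exp(sigma*B_t)] = exp(sigma^2 t / 2); so E[X_t] = x_0 * exp((mu - sigma^2/2) t) * exp(sigma^2 t / 2) = x_0 * exp(mu t) = 7*exp(-4*t/3)/5.
Var(X_t) = E[X_t^2] - (E[X_t])^2 = x_0^2 * exp(2 mu t) * (exp(sigma^2 t) - 1) = (49*exp(25*t) - 49)*exp(-8*t/3)/25.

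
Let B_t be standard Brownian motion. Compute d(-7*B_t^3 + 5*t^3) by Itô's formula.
d(-7*B_t^3 + 5*t^3) = (-21*B_t + 15*t^2) dt + (-21*B_t^2) dB_t

Itô's formula for f(t, x): d f(t, B_t) = (f_t + (1/2) f_xx) dt + f_x dB_t. Compute partials of f(t, x) = 5*t^3 - 7*x^3:
  f_t(t,x)  = 15*t^2
  f_x(t,x)  = -21*x^2
  f_xx(t,x) = -42*x
Assemble drift = f_t + (1/2) f_xx = 15*t^2 - 21*x and diffusion = f_x = -21*x^2. Substituting x = B_t:
  d(-7*B_t^3 + 5*t^3) = (-21*B_t + 15*t^2) dt + (-21*B_t^2) dB_t.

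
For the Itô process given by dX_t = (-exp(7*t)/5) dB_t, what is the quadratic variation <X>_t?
<X>_t = exp(14*t)/350 - 1/350

For an Itô process dX_t = a(t) dt + b(t) dB_t, the quadratic variation is <X>_t = int_0^t b(s)^2 ds (the drift term does not contribute). Here b(s) = -exp(7*s)/5, so
  b(s)^2 = exp(14*s)/25.
Integrating from 0 to t:
  <X>_t = int_0^t (exp(14*s)/25) ds = exp(14*t)/350 - 1/350.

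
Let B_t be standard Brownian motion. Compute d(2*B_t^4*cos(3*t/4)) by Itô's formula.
d(2*B_t^4*cos(3*t/4)) = (3*B_t^2*(-B_t^2*sin(3*t/4) + 8*cos(3*t/4))/2) dt + (8*B_t^3*cos(3*t/4)) dB_t

Itô's formula for f(t, x): d f(t, B_t) = (f_t + (1/2) f_xx) dt + f_x dB_t. Compute partials of f(t, x) = 2*x^4*cos(3*t/4):
  f_t(t,x)  = -3*x^4*sin(3*t/4)/2
  f_x(t,x)  = 8*x^3*cos(3*t/4)
  f_xx(t,x) = 24*x^2*cos(3*t/4)
Assemble drift = f_t + (1/2) f_xx = 3*x^2*(-x^2*sin(3*t/4) + 8*cos(3*t/4))/2 and diffusion = f_x = 8*x^3*cos(3*t/4). Substituting x = B_t:
  d(2*B_t^4*cos(3*t/4)) = (3*B_t^2*(-B_t^2*sin(3*t/4) + 8*cos(3*t/4))/2) dt + (8*B_t^3*cos(3*t/4)) dB_t.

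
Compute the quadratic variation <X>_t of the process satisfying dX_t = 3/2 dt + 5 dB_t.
<X>_t = 25*t

For an Itô process dX_t = a(t) dt + b(t) dB_t, the quadratic variation is <X>_t = int_0^t b(s)^2 ds (the drift term does not contribute). Here b(s) = 5, so
  b(s)^2 = 25.
Integrating from 0 to t:
  <X>_t = int_0^t (25) ds = 25*t.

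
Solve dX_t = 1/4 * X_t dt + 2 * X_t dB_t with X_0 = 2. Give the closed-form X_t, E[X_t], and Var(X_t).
X_t = 2 * exp((-7/4) t + (2) B_t); E[X_t] = 2*exp(t/4); Var(X_t) = 4*(exp(4*t) - 1)*exp(t/2)

For GBM dX = mu X dt + sigma X dB with X_0 = x_0, apply Itô to Y = log X: dY = (mu - sigma^2/2) dt + sigma dB, so Y_t = log(x_0) + (mu - sigma^2/2) t + sigma B_t and hence X_t = x_0 * exp((mu - sigma^2/2) t + sigma B_t).
With mu = 1/4, sigma = 2, x_0 = 2, this gives:
  X_t = 2 * exp((-7/4) * t + (2) * B_t).
Since sigma*B_t ~ Normal(0, sigma^2 t), E[exp(sigma*B_t)] = exp(sigma^2 t / 2); so E[X_t] = x_0 * exp((mu - sigma^2/2) t) * exp(sigma^2 t / 2) = x_0 * exp(mu t) = 2*exp(t/4).
Var(X_t) = E[X_t^2] - (E[X_t])^2 = x_0^2 * exp(2 mu t) * (exp(sigma^2 t) - 1) = 4*(exp(4*t) - 1)*exp(t/2).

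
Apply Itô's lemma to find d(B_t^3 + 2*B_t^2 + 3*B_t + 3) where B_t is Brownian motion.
d(B_t^3 + 2*B_t^2 + 3*B_t + 3) = (3*B_t + 2) dt + (3*B_t^2 + 4*B_t + 3) dB_t

Itô's formula for f(B_t) gives d f(B_t) = f'(B_t) dB_t + (1/2) f''(B_t) dt. Compute derivatives of f(x) = x^3 + 2*x^2 + 3*x + 3:
  f'(x)  = 3*x^2 + 4*x + 3
  f''(x) = 6*x + 4
Substitute x = B_t and multiply the f'' term by 1/2:
  drift     = (1/2) * (6*x + 4) evaluated at B_t = 3*B_t + 2
  diffusion = (3*x^2 + 4*x + 3) evaluated at B_t = 3*B_t^2 + 4*B_t + 3
Therefore d(B_t^3 + 2*B_t^2 + 3*B_t + 3) = (3*B_t + 2) dt + (3*B_t^2 + 4*B_t + 3) dB_t.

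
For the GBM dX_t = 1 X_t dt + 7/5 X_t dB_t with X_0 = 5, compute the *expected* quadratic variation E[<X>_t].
E[<X>_t] = 1225*exp(99*t/25)/99 - 1225/99

<X>_t = int_0^t ((7/5) * X_s)^2 ds. Taking expectation inside the integral: E[<X>_t] = (7/5)^2 * int_0^t E[X_s^2] ds. For GBM, E[X_s^2] = x_0^2 * exp((2 mu + sigma^2) s). Integrating:
  E[<X>_t] = (7/5)^2 * 5^2 * (exp((2*1 + (7/5)^2) t) - 1) / (2*1 + (7/5)^2)
           = (7/5)^2 * 5^2 * (exp((99/25) t) - 1) / (99/25) = 1225*exp(99*t/25)/99 - 1225/99.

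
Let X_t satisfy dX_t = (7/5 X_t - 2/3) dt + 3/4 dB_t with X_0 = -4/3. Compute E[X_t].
E[X_t] = 10/21 - 38*exp(7*t/5)/21

Taking expectations and using E[dB_t] = 0, the mean m(t) = E[X_t] satisfies the ODE m'(t) = a m(t) + b with m(0) = x_0. With a = 7/5, b = -2/3, x_0 = -4/3, the solution is
  m(t) = x_0 * exp(a t) + (b/a) * (exp(a t) - 1)
       = (-4/3) * exp((7/5) t) + ((-2/3)/(7/5)) * (exp((7/5) t) - 1)
       = 10/21 - 38*exp(7*t/5)/21.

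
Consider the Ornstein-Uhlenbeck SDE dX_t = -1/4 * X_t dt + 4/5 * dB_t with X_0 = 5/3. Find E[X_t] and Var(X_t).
E[X_t] = 5*exp(-t/4)/3; Var(X_t) = 32/25 - 32*exp(-t/2)/25

The OU SDE dX = -theta X dt + sigma dB admits the integrating factor exp(theta t): d(exp(theta t) X_t) = sigma exp(theta t) dB_t. Integrating from 0 to t:
  X_t = x_0 * exp(-theta t) + sigma * int_0^t exp(-theta (t-s)) dB_s.
The Itô integral has mean 0 and (by the Itô isometry) variance sigma^2 * int_0^t exp(-2 theta (t - s)) ds = sigma^2 * (1 - exp(-2 theta t)) / (2 theta).
With theta = 1/4, sigma = 4/5, x_0 = 5/3:
  E[X_t] = 5/3 * exp(-1/4 t) = 5*exp(-t/4)/3
  Var(X_t) = (4/5)^2 * (1 - exp(-2*1/4 t)) / (2 * 1/4) = 32/25 - 32*exp(-t/2)/25.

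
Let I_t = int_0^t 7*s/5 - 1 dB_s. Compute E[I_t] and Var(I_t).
E[I_t] = 0; Var(I_t) = t*(49*t^2 - 105*t + 75)/75

The Itô integral of a deterministic integrand f(s) has mean 0 because each increment f(s) * (B_{s+ds} - B_s) has mean 0. By the Itô isometry:
  Var( int_0^t f(s) dB_s ) = E[ (int_0^t f(s) dB_s)^2 ] = int_0^t f(s)^2 ds.
Here f(s) = 7*s/5 - 1, so f(s)^2 = (7*s - 5)^2/25. Integrate:
  int_0^t ((7*s - 5)^2/25) ds = t*(49*t^2 - 105*t + 75)/75.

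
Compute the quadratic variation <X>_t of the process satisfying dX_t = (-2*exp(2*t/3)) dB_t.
<X>_t = 3*exp(4*t/3) - 3

For an Itô process dX_t = a(t) dt + b(t) dB_t, the quadratic variation is <X>_t = int_0^t b(s)^2 ds (the drift term does not contribute). Here b(s) = -2*exp(2*s/3), so
  b(s)^2 = 4*exp(4*s/3).
Integrating from 0 to t:
  <X>_t = int_0^t (4*exp(4*s/3)) ds = 3*exp(4*t/3) - 3.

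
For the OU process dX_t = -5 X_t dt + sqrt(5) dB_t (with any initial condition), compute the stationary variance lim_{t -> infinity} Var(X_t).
lim Var(X_t) = 1/2

The OU SDE dX = -theta X dt + sigma dB admits the integrating factor exp(theta t): d(exp(theta t) X_t) = sigma exp(theta t) dB_t. Integrating from 0 to t gives X_t = x_0 * exp(-theta t) + sigma * int_0^t exp(-theta (t-s)) dB_s for any initial x_0. The Itô integral has variance (by the Itô isometry) sigma^2 * int_0^t exp(-2 theta (t - s)) ds = sigma^2 * (1 - exp(-2 theta t)) / (2 theta), independent of x_0.
With theta = 5, sigma = sqrt(5):
  Var(X_t) = (sqrt(5))^2 * (1 - exp(-2*5 t)) / (2 * 5) = 1/2 - exp(-10*t)/2.
As t -> infinity, exp(-2*5 t) -> 0, so the stationary variance is sigma^2 / (2 theta) = 1/2.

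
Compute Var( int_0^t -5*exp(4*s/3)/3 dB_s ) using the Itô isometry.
Var = 25*exp(8*t/3)/24 - 25/24

The Itô integral of a deterministic integrand f(s) has mean 0 because each increment f(s) * (B_{s+ds} - B_s) has mean 0. By the Itô isometry:
  Var( int_0^t f(s) dB_s ) = E[ (int_0^t f(s) dB_s)^2 ] = int_0^t f(s)^2 ds.
Here f(s) = -5*exp(4*s/3)/3, so f(s)^2 = 25*exp(8*s/3)/9. Integrate:
  int_0^t (25*exp(8*s/3)/9) ds = 25*exp(8*t/3)/24 - 25/24.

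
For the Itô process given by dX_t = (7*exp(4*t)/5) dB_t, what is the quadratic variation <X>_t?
<X>_t = 49*exp(8*t)/200 - 49/200

For an Itô process dX_t = a(t) dt + b(t) dB_t, the quadratic variation is <X>_t = int_0^t b(s)^2 ds (the drift term does not contribute). Here b(s) = 7*exp(4*s)/5, so
  b(s)^2 = 49*exp(8*s)/25.
Integrating from 0 to t:
  <X>_t = int_0^t (49*exp(8*s)/25) ds = 49*exp(8*t)/200 - 49/200.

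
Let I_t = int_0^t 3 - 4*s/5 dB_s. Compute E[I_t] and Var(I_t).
E[I_t] = 0; Var(I_t) = t*(16*t^2 - 180*t + 675)/75

The Itô integral of a deterministic integrand f(s) has mean 0 because each increment f(s) * (B_{s+ds} - B_s) has mean 0. By the Itô isometry:
  Var( int_0^t f(s) dB_s ) = E[ (int_0^t f(s) dB_s)^2 ] = int_0^t f(s)^2 ds.
Here f(s) = 3 - 4*s/5, so f(s)^2 = (4*s - 15)^2/25. Integrate:
  int_0^t ((4*s - 15)^2/25) ds = t*(16*t^2 - 180*t + 675)/75.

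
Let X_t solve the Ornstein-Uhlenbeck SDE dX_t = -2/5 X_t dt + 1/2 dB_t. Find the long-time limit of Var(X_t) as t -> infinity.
lim Var(X_t) = 5/16

The OU SDE dX = -theta X dt + sigma dB admits the integrating factor exp(theta t): d(exp(theta t) X_t) = sigma exp(theta t) dB_t. Integrating from 0 to t gives X_t = x_0 * exp(-theta t) + sigma * int_0^t exp(-theta (t-s)) dB_s for any initial x_0. The Itô integral has variance (by the Itô isometry) sigma^2 * int_0^t exp(-2 theta (t - s)) ds = sigma^2 * (1 - exp(-2 theta t)) / (2 theta), independent of x_0.
With theta = 2/5, sigma = 1/2:
  Var(X_t) = (1/2)^2 * (1 - exp(-2*2/5 t)) / (2 * 2/5) = 5/16 - 5*exp(-4*t/5)/16.
As t -> infinity, exp(-2*2/5 t) -> 0, so the stationary variance is sigma^2 / (2 theta) = 5/16.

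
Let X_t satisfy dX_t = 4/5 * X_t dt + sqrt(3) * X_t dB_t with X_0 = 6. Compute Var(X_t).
Var(X_t) = 36*(exp(3*t) - 1)*exp(8*t/5)

For GBM dX = mu X dt + sigma X dB with X_0 = x_0, apply Itô to Y = log X: dY = (mu - sigma^2/2) dt + sigma dB, so Y_t = log(x_0) + (mu - sigma^2/2) t + sigma B_t and hence X_t = x_0 * exp((mu - sigma^2/2) t + sigma B_t).
With mu = 4/5, sigma = sqrt(3), x_0 = 6, this gives:
  X_t = 6 * exp((-7/10) * t + (sqrt(3)) * B_t).
Since sigma*B_t ~ Normal(0, sigma^2 t), E[exp(sigma*B_t)] = exp(sigma^2 t / 2); so E[X_t] = x_0 * exp((mu - sigma^2/2) t) * exp(sigma^2 t / 2) = x_0 * exp(mu t) = 6*exp(4*t/5).
Var(X_t) = E[X_t^2] - (E[X_t])^2 = x_0^2 * exp(2 mu t) * (exp(sigma^2 t) - 1) = 36*(exp(3*t) - 1)*exp(8*t/5).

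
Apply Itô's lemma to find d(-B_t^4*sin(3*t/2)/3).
d(-B_t^4*sin(3*t/2)/3) = (-B_t^2*(B_t^2*cos(3*t/2) + 4*sin(3*t/2))/2) dt + (-4*B_t^3*sin(3*t/2)/3) dB_t

Itô's formula for f(t, x): d f(t, B_t) = (f_t + (1/2) f_xx) dt + f_x dB_t. Compute partials of f(t, x) = -x^4*sin(3*t/2)/3:
  f_t(t,x)  = -x^4*cos(3*t/2)/2
  f_x(t,x)  = -4*x^3*sin(3*t/2)/3
  f_xx(t,x) = -4*x^2*sin(3*t/2)
Assemble drift = f_t + (1/2) f_xx = -x^2*(x^2*cos(3*t/2) + 4*sin(3*t/2))/2 and diffusion = f_x = -4*x^3*sin(3*t/2)/3. Substituting x = B_t:
  d(-B_t^4*sin(3*t/2)/3) = (-B_t^2*(B_t^2*cos(3*t/2) + 4*sin(3*t/2))/2) dt + (-4*B_t^3*sin(3*t/2)/3) dB_t.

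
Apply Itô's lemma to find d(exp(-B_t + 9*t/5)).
d(exp(-B_t + 9*t/5)) = (23*exp(-B_t + 9*t/5)/10) dt + (-exp(-B_t + 9*t/5)) dB_t

Itô's formula for f(t, x): d f(t, B_t) = (f_t + (1/2) f_xx) dt + f_x dB_t. Compute partials of f(t, x) = exp(9*t/5 - x):
  f_t(t,x)  = 9*exp(9*t/5 - x)/5
  f_x(t,x)  = -exp(9*t/5 - x)
  f_xx(t,x) = exp(9*t/5 - x)
Assemble drift = f_t + (1/2) f_xx = 23*exp(9*t/5 - x)/10 and diffusion = f_x = -exp(9*t/5 - x). Substituting x = B_t:
  d(exp(-B_t + 9*t/5)) = (23*exp(-B_t + 9*t/5)/10) dt + (-exp(-B_t + 9*t/5)) dB_t.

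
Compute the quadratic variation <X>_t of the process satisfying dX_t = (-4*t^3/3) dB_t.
<X>_t = 16*t^7/63

For an Itô process dX_t = a(t) dt + b(t) dB_t, the quadratic variation is <X>_t = int_0^t b(s)^2 ds (the drift term does not contribute). Here b(s) = -4*s^3/3, so
  b(s)^2 = 16*s^6/9.
Integrating from 0 to t:
  <X>_t = int_0^t (16*s^6/9) ds = 16*t^7/63.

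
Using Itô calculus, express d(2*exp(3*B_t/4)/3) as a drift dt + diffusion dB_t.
d(2*exp(3*B_t/4)/3) = (3*exp(3*B_t/4)/16) dt + (exp(3*B_t/4)/2) dB_t

Itô's formula for f(B_t) gives d f(B_t) = f'(B_t) dB_t + (1/2) f''(B_t) dt. Compute derivatives of f(x) = 2*exp(3*x/4)/3:
  f'(x)  = exp(3*x/4)/2
  f''(x) = 3*exp(3*x/4)/8
Substitute x = B_t and multiply the f'' term by 1/2:
  drift     = (1/2) * (3*exp(3*x/4)/8) evaluated at B_t = 3*exp(3*B_t/4)/16
  diffusion = (exp(3*x/4)/2) evaluated at B_t = exp(3*B_t/4)/2
Therefore d(2*exp(3*B_t/4)/3) = (3*exp(3*B_t/4)/16) dt + (exp(3*B_t/4)/2) dB_t.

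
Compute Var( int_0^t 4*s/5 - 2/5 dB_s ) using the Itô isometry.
Var = 4*t*(4*t^2 - 6*t + 3)/75

The Itô integral of a deterministic integrand f(s) has mean 0 because each increment f(s) * (B_{s+ds} - B_s) has mean 0. By the Itô isometry:
  Var( int_0^t f(s) dB_s ) = E[ (int_0^t f(s) dB_s)^2 ] = int_0^t f(s)^2 ds.
Here f(s) = 4*s/5 - 2/5, so f(s)^2 = 4*(2*s - 1)^2/25. Integrate:
  int_0^t (4*(2*s - 1)^2/25) ds = 4*t*(4*t^2 - 6*t + 3)/75.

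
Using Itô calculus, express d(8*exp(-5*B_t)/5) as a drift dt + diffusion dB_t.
d(8*exp(-5*B_t)/5) = (20*exp(-5*B_t)) dt + (-8*exp(-5*B_t)) dB_t

Itô's formula for f(B_t) gives d f(B_t) = f'(B_t) dB_t + (1/2) f''(B_t) dt. Compute derivatives of f(x) = 8*exp(-5*x)/5:
  f'(x)  = -8*exp(-5*x)
  f''(x) = 40*exp(-5*x)
Substitute x = B_t and multiply the f'' term by 1/2:
  drift     = (1/2) * (40*exp(-5*x)) evaluated at B_t = 20*exp(-5*B_t)
  diffusion = (-8*exp(-5*x)) evaluated at B_t = -8*exp(-5*B_t)
Therefore d(8*exp(-5*B_t)/5) = (20*exp(-5*B_t)) dt + (-8*exp(-5*B_t)) dB_t.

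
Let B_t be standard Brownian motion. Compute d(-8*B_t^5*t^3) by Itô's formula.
d(-8*B_t^5*t^3) = (B_t^3*t^2*(-24*B_t^2 - 80*t)) dt + (-40*B_t^4*t^3) dB_t

Itô's formula for f(t, x): d f(t, B_t) = (f_t + (1/2) f_xx) dt + f_x dB_t. Compute partials of f(t, x) = -8*t^3*x^5:
  f_t(t,x)  = -24*t^2*x^5
  f_x(t,x)  = -40*t^3*x^4
  f_xx(t,x) = -160*t^3*x^3
Assemble drift = f_t + (1/2) f_xx = t^2*x^3*(-80*t - 24*x^2) and diffusion = f_x = -40*t^3*x^4. Substituting x = B_t:
  d(-8*B_t^5*t^3) = (B_t^3*t^2*(-24*B_t^2 - 80*t)) dt + (-40*B_t^4*t^3) dB_t.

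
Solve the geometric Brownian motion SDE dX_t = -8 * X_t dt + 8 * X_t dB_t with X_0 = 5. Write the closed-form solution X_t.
X_t = 5 * exp((-40) * t + (8) * B_t)

For GBM dX = mu X dt + sigma X dB with X_0 = x_0, apply Itô to Y = log X: dY = (mu - sigma^2/2) dt + sigma dB, so Y_t = log(x_0) + (mu - sigma^2/2) t + sigma B_t and hence X_t = x_0 * exp((mu - sigma^2/2) t + sigma B_t).
With mu = -8, sigma = 8, x_0 = 5, this gives:
  X_t = 5 * exp((-40) * t + (8) * B_t).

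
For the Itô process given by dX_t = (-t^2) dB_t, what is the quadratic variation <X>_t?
<X>_t = t^5/5

For an Itô process dX_t = a(t) dt + b(t) dB_t, the quadratic variation is <X>_t = int_0^t b(s)^2 ds (the drift term does not contribute). Here b(s) = -s^2, so
  b(s)^2 = s^4.
Integrating from 0 to t:
  <X>_t = int_0^t (s^4) ds = t^5/5.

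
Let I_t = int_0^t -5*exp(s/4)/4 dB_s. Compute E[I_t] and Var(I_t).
E[I_t] = 0; Var(I_t) = 25*exp(t/2)/8 - 25/8

The Itô integral of a deterministic integrand f(s) has mean 0 because each increment f(s) * (B_{s+ds} - B_s) has mean 0. By the Itô isometry:
  Var( int_0^t f(s) dB_s ) = E[ (int_0^t f(s) dB_s)^2 ] = int_0^t f(s)^2 ds.
Here f(s) = -5*exp(s/4)/4, so f(s)^2 = 25*exp(s/2)/16. Integrate:
  int_0^t (25*exp(s/2)/16) ds = 25*exp(t/2)/8 - 25/8.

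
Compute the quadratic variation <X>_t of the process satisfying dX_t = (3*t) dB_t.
<X>_t = 3*t^3

For an Itô process dX_t = a(t) dt + b(t) dB_t, the quadratic variation is <X>_t = int_0^t b(s)^2 ds (the drift term does not contribute). Here b(s) = 3*s, so
  b(s)^2 = 9*s^2.
Integrating from 0 to t:
  <X>_t = int_0^t (9*s^2) ds = 3*t^3.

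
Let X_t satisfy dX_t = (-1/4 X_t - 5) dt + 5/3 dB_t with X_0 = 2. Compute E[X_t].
E[X_t] = -20 + 22*exp(-t/4)

Taking expectations and using E[dB_t] = 0, the mean m(t) = E[X_t] satisfies the ODE m'(t) = a m(t) + b with m(0) = x_0. With a = -1/4, b = -5, x_0 = 2, the solution is
  m(t) = x_0 * exp(a t) + (b/a) * (exp(a t) - 1)
       = 2 * exp((-1/4) t) + ((-5)/(-1/4)) * (exp((-1/4) t) - 1)
       = -20 + 22*exp(-t/4).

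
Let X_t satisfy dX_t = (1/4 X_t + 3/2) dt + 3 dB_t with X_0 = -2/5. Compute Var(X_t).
Var(X_t) = 18*exp(t/2) - 18

The variance V(t) = Var(X_t) satisfies V'(t) = 2 a V(t) + c^2 with V(0) = 0 (drift coefficient is linear in X, diffusion is constant). With a = 1/4, c = 3, the solution is
  V(t) = (c^2 / (2 a)) * (exp(2 a t) - 1)
       = (3^2 / (2*(1/4))) * (exp((1/2) t) - 1)
       = 18*exp(t/2) - 18.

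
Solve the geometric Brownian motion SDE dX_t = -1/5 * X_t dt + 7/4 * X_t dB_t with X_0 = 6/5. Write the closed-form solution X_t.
X_t = 6/5 * exp((-277/160) * t + (7/4) * B_t)

For GBM dX = mu X dt + sigma X dB with X_0 = x_0, apply Itô to Y = log X: dY = (mu - sigma^2/2) dt + sigma dB, so Y_t = log(x_0) + (mu - sigma^2/2) t + sigma B_t and hence X_t = x_0 * exp((mu - sigma^2/2) t + sigma B_t).
With mu = -1/5, sigma = 7/4, x_0 = 6/5, this gives:
  X_t = 6/5 * exp((-277/160) * t + (7/4) * B_t).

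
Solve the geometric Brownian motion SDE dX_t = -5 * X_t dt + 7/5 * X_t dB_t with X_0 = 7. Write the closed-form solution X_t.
X_t = 7 * exp((-299/50) * t + (7/5) * B_t)

For GBM dX = mu X dt + sigma X dB with X_0 = x_0, apply Itô to Y = log X: dY = (mu - sigma^2/2) dt + sigma dB, so Y_t = log(x_0) + (mu - sigma^2/2) t + sigma B_t and hence X_t = x_0 * exp((mu - sigma^2/2) t + sigma B_t).
With mu = -5, sigma = 7/5, x_0 = 7, this gives:
  X_t = 7 * exp((-299/50) * t + (7/5) * B_t).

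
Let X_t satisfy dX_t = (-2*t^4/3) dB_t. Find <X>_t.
<X>_t = 4*t^9/81

For an Itô process dX_t = a(t) dt + b(t) dB_t, the quadratic variation is <X>_t = int_0^t b(s)^2 ds (the drift term does not contribute). Here b(s) = -2*s^4/3, so
  b(s)^2 = 4*s^8/9.
Integrating from 0 to t:
  <X>_t = int_0^t (4*s^8/9) ds = 4*t^9/81.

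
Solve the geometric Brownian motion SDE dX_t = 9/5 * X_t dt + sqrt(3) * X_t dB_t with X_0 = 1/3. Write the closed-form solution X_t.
X_t = 1/3 * exp((3/10) * t + (sqrt(3)) * B_t)

For GBM dX = mu X dt + sigma X dB with X_0 = x_0, apply Itô to Y = log X: dY = (mu - sigma^2/2) dt + sigma dB, so Y_t = log(x_0) + (mu - sigma^2/2) t + sigma B_t and hence X_t = x_0 * exp((mu - sigma^2/2) t + sigma B_t).
With mu = 9/5, sigma = sqrt(3), x_0 = 1/3, this gives:
  X_t = 1/3 * exp((3/10) * t + (sqrt(3)) * B_t).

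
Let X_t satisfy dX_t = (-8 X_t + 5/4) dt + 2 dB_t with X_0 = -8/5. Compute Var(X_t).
Var(X_t) = 1/4 - exp(-16*t)/4

The variance V(t) = Var(X_t) satisfies V'(t) = 2 a V(t) + c^2 with V(0) = 0 (drift coefficient is linear in X, diffusion is constant). With a = -8, c = 2, the solution is
  V(t) = (c^2 / (2 a)) * (exp(2 a t) - 1)
       = (2^2 / (2*(-8))) * (exp((-16) t) - 1)
       = 1/4 - exp(-16*t)/4.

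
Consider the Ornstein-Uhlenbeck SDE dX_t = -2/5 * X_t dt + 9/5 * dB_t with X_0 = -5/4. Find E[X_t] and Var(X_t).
E[X_t] = -5*exp(-2*t/5)/4; Var(X_t) = 81/20 - 81*exp(-4*t/5)/20

The OU SDE dX = -theta X dt + sigma dB admits the integrating factor exp(theta t): d(exp(theta t) X_t) = sigma exp(theta t) dB_t. Integrating from 0 to t:
  X_t = x_0 * exp(-theta t) + sigma * int_0^t exp(-theta (t-s)) dB_s.
The Itô integral has mean 0 and (by the Itô isometry) variance sigma^2 * int_0^t exp(-2 theta (t - s)) ds = sigma^2 * (1 - exp(-2 theta t)) / (2 theta).
With theta = 2/5, sigma = 9/5, x_0 = -5/4:
  E[X_t] = -5/4 * exp(-2/5 t) = -5*exp(-2*t/5)/4
  Var(X_t) = (9/5)^2 * (1 - exp(-2*2/5 t)) / (2 * 2/5) = 81/20 - 81*exp(-4*t/5)/20.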